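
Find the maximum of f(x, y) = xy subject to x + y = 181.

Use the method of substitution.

Substitute y = 181 - x into f(x,y) = xy:
g(x) = x(181 - x) = 181x - x^2
g'(x) = 181 - 2x = 0  =>  x = 181/2
y = 181 - 181/2 = 181/2
Maximum value = (181/2) * (181/2) = 32761/4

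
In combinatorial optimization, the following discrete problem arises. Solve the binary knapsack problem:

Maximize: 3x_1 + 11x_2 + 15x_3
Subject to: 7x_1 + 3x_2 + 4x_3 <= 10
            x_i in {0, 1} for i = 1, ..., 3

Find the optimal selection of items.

Items: item 1 (v=3, w=7), item 2 (v=11, w=3), item 3 (v=15, w=4)
Capacity: 10
Checking all 8 subsets (w = total weight, v = total value):
  {}: w = 0, v = 0
  {1}: w = 7, v = 3
  {2}: w = 3, v = 11
  {3}: w = 4, v = 15
  {1, 2}: w = 10, v = 14
  {1, 3}: w = 11 > 10, infeasible
  {2, 3}: w = 7, v = 26
  {1, 2, 3}: w = 14 > 10, infeasible
Best feasible subset: items [2, 3]
Total weight: 7 <= 10, total value: 26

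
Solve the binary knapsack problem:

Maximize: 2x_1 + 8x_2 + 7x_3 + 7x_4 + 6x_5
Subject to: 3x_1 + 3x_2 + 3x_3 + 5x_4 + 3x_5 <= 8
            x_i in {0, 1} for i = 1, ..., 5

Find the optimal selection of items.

Items: item 1 (v=2, w=3), item 2 (v=8, w=3), item 3 (v=7, w=3), item 4 (v=7, w=5), item 5 (v=6, w=3)
Capacity: 8
Checking all 32 subsets (w = total weight, v = total value):
  {}: w = 0, v = 0
  {1}: w = 3, v = 2
  {2}: w = 3, v = 8
  {3}: w = 3, v = 7
  {4}: w = 5, v = 7
  {5}: w = 3, v = 6
  {1, 2}: w = 6, v = 10
  {1, 3}: w = 6, v = 9
  {1, 4}: w = 8, v = 9
  {1, 5}: w = 6, v = 8
  {2, 3}: w = 6, v = 15
  {2, 4}: w = 8, v = 15
  {2, 5}: w = 6, v = 14
  {3, 4}: w = 8, v = 14
  {3, 5}: w = 6, v = 13
  {4, 5}: w = 8, v = 13
  {1, 2, 3}: w = 9 > 8, infeasible
  {1, 2, 4}: w = 11 > 8, infeasible
  {1, 2, 5}: w = 9 > 8, infeasible
  {1, 3, 4}: w = 11 > 8, infeasible
  {1, 3, 5}: w = 9 > 8, infeasible
  {1, 4, 5}: w = 11 > 8, infeasible
  {2, 3, 4}: w = 11 > 8, infeasible
  {2, 3, 5}: w = 9 > 8, infeasible
  {2, 4, 5}: w = 11 > 8, infeasible
  {3, 4, 5}: w = 11 > 8, infeasible
  {1, 2, 3, 4}: w = 14 > 8, infeasible
  {1, 2, 3, 5}: w = 12 > 8, infeasible
  {1, 2, 4, 5}: w = 14 > 8, infeasible
  {1, 3, 4, 5}: w = 14 > 8, infeasible
  {2, 3, 4, 5}: w = 14 > 8, infeasible
  {1, 2, 3, 4, 5}: w = 17 > 8, infeasible
Best feasible subset: items [2, 3]
(The same value 15 is also attained by {2, 4}.)
Total weight: 6 <= 8, total value: 15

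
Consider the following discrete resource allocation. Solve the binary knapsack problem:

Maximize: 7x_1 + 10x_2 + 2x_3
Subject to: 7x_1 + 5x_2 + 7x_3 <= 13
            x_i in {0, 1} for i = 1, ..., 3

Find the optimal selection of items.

Items: item 1 (v=7, w=7), item 2 (v=10, w=5), item 3 (v=2, w=7)
Capacity: 13
Checking all 8 subsets (w = total weight, v = total value):
  {}: w = 0, v = 0
  {1}: w = 7, v = 7
  {2}: w = 5, v = 10
  {3}: w = 7, v = 2
  {1, 2}: w = 12, v = 17
  {1, 3}: w = 14 > 13, infeasible
  {2, 3}: w = 12, v = 12
  {1, 2, 3}: w = 19 > 13, infeasible
Best feasible subset: items [1, 2]
Total weight: 12 <= 13, total value: 17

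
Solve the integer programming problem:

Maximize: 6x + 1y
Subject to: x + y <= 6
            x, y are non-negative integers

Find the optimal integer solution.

Objective: 6x + 1y, constraint: x + y <= 6
Coefficient of x is 6 >= coefficient of y is 1, so allocate the entire budget to x.
Optimal: x = 6, y = 0, value = 36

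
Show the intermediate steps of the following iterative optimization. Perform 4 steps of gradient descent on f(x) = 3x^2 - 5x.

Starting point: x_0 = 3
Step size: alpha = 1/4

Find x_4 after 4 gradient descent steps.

f(x) = 3x^2 - 5x, f'(x) = 6x + (-5)
Step 1: f'(3) = 13, x_1 = 3 - 1/4 * 13 = -1/4
Step 2: f'(-1/4) = -13/2, x_2 = -1/4 - 1/4 * -13/2 = 11/8
Step 3: f'(11/8) = 13/4, x_3 = 11/8 - 1/4 * 13/4 = 9/16
Step 4: f'(9/16) = -13/8, x_4 = 9/16 - 1/4 * -13/8 = 31/32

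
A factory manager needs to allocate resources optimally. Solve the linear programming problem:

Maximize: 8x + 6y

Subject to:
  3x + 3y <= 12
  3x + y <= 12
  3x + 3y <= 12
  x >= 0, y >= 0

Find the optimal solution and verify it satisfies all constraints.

Feasible vertices: (0, 0), (0, 4), (4, 0)
Objective 8x + 6y at each vertex:
  (0, 0): 0
  (0, 4): 24
  (4, 0): 32
Maximum is 32 at (4, 0).
Verify constraints at (x, y) = (4, 0):
  3*4 + 3*0 = 12 <= 12 (active)
  3*4 + 1*0 = 12 <= 12 (active)
  3*4 + 3*0 = 12 <= 12 (active)
  x = 4 >= 0, y = 0 >= 0. All constraints satisfied.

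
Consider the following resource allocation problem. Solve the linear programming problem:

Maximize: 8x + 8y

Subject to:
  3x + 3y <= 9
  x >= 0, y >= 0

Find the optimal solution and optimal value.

The feasible region has vertices at [(0, 0), (3, 0), (0, 3)].
Checking objective 8x + 8y at each vertex:
  (0, 0): 8*0 + 8*0 = 0
  (3, 0): 8*3 + 8*0 = 24
  (0, 3): 8*0 + 8*3 = 24
Maximum is 24 at (3, 0).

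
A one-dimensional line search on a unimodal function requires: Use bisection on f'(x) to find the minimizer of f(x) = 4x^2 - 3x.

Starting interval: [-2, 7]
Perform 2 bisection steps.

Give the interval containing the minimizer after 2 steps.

Finding critical point of f(x) = 4x^2 - 3x using bisection on f'(x) = 8x + -3.
f'(x) = 0 when x = 3/8.
Starting interval: [-2, 7]
Step 1: mid = 5/2, f'(mid) = 17, new interval = [-2, 5/2]
Step 2: mid = 1/4, f'(mid) = -1, new interval = [1/4, 5/2]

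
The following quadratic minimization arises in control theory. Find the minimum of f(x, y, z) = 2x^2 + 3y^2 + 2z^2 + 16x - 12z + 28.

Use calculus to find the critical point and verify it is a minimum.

f(x,y,z) = 2x^2 + 3y^2 + 2z^2 + 16x - 12z + 28
df/dx = 4x + (16) = 0 => x = -4
df/dy = 6y + (0) = 0 => y = 0
df/dz = 4z + (-12) = 0 => z = 3
f(-4,0,3) = 2*(-4)^2 + 3*(0)^2 + 2*(3)^2 + 16*(-4) + -12*(3) + 28 = -22
Hessian is diagonal with entries 4, 6, 4 > 0, confirmed minimum.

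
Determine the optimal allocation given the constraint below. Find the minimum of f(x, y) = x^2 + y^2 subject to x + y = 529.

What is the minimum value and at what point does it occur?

Substitute y = 529 - x into f(x,y) = x^2 + y^2:
g(x) = x^2 + (529 - x)^2 = 2x^2 - 1058x + 279841
g'(x) = 4x - 1058 = 0  =>  x = 529/2
y = 529 - 529/2 = 529/2
Minimum value = (529/2)^2 + (529/2)^2 = 279841/2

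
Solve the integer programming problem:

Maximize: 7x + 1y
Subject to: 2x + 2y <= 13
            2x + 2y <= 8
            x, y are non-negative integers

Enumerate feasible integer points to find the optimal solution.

Constraint 1: 2x + 2y <= 13
Constraint 2: 2x + 2y <= 8
Feasible x range (need y >= 0): 0 <= x <= min(13/2, 8/2) => x in {0, ..., 4}.
Enumerate feasible integer points row by row (the coefficient of y is 1 > 0, so for each x the largest feasible y gives the best value):
  x = 0: y <= min((13 - 2*0)/2, (8 - 2*0)/2) => y in {0, ..., 4}; best 7*0 + 1*4 = 4
  x = 1: y <= min((13 - 2*1)/2, (8 - 2*1)/2) => y in {0, ..., 3}; best 7*1 + 1*3 = 10
  x = 2: y <= min((13 - 2*2)/2, (8 - 2*2)/2) => y in {0, ..., 2}; best 7*2 + 1*2 = 16
  x = 3: y <= min((13 - 2*3)/2, (8 - 2*3)/2) => y in {0, ..., 1}; best 7*3 + 1*1 = 22
  x = 4: y <= min((13 - 2*4)/2, (8 - 2*4)/2) => y in {0}; best 7*4 + 1*0 = 28
The maximum 7x + 1y = 28 is achieved at x = 4, y = 0.
Check: 2*4 + 2*0 = 8 <= 13 and 2*4 + 2*0 = 8 <= 8.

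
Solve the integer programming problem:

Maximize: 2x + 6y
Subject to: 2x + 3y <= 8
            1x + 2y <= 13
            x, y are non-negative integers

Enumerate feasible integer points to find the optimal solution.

Constraint 1: 2x + 3y <= 8
Constraint 2: 1x + 2y <= 13
Feasible x range (need y >= 0): 0 <= x <= min(8/2, 13/1) => x in {0, ..., 4}.
Enumerate feasible integer points row by row (the coefficient of y is 6 > 0, so for each x the largest feasible y gives the best value):
  x = 0: y <= min((8 - 2*0)/3, (13 - 1*0)/2) => y in {0, ..., 2}; best 2*0 + 6*2 = 12
  x = 1: y <= min((8 - 2*1)/3, (13 - 1*1)/2) => y in {0, ..., 2}; best 2*1 + 6*2 = 14
  x = 2: y <= min((8 - 2*2)/3, (13 - 1*2)/2) => y in {0, ..., 1}; best 2*2 + 6*1 = 10
  x = 3: y <= min((8 - 2*3)/3, (13 - 1*3)/2) => y in {0}; best 2*3 + 6*0 = 6
  x = 4: y <= min((8 - 2*4)/3, (13 - 1*4)/2) => y in {0}; best 2*4 + 6*0 = 8
The maximum 2x + 6y = 14 is achieved at x = 1, y = 2.
Check: 2*1 + 3*2 = 8 <= 8 and 1*1 + 2*2 = 5 <= 13.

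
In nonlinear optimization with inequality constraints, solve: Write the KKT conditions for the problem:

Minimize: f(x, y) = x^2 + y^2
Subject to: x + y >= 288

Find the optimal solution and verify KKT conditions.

KKT conditions for min x^2 + y^2 s.t. x + y >= 288:
Stationarity: 2x = mu, 2y = mu
So x = y = mu/2.
Complementary slackness: mu*(x + y - 288) = 0
Primal feasibility: x + y >= 288; dual feasibility: mu >= 0
If mu = 0 then x = y = 0, but 0 + 0 < 288 is infeasible, so the constraint is active.
Constraint active: x + y = 2*(mu/2) = 288 => mu = 288
x = y = 144, f = 41472
Verify: stationarity 2*144 = 288 = mu; primal 144 + 144 = 288 >= 288; dual mu = 288 >= 0; complementary slackness 288*(288 - 288) = 0. All KKT conditions hold.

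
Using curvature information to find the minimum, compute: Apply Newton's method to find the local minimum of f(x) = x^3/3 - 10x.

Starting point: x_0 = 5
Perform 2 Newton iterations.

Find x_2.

f(x) = x^3/3 - 10x
f'(x) = x^2 - 10, f''(x) = 2x
Newton update: x_{n+1} = x_n - (x_n^2 - 10)/(2*x_n)
Step 1: x_0 = 5, f'=15, f''=10, x_1 = 7/2
Step 2: x_1 = 7/2, f'=9/4, f''=7, x_2 = 89/28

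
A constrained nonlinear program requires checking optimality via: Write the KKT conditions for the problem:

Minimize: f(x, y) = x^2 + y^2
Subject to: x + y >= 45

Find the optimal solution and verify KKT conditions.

KKT conditions for min x^2 + y^2 s.t. x + y >= 45:
Stationarity: 2x = mu, 2y = mu
So x = y = mu/2.
Complementary slackness: mu*(x + y - 45) = 0
Primal feasibility: x + y >= 45; dual feasibility: mu >= 0
If mu = 0 then x = y = 0, but 0 + 0 < 45 is infeasible, so the constraint is active.
Constraint active: x + y = 2*(mu/2) = 45 => mu = 45
x = y = 45/2, f = 2025/2
Verify: stationarity 2*(45/2) = 45 = mu; primal 45/2 + 45/2 = 45 >= 45; dual mu = 45 >= 0; complementary slackness 45*(45 - 45) = 0. All KKT conditions hold.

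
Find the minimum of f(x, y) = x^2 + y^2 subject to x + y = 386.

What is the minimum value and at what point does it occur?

Substitute y = 386 - x into f(x,y) = x^2 + y^2:
g(x) = x^2 + (386 - x)^2 = 2x^2 - 772x + 148996
g'(x) = 4x - 772 = 0  =>  x = 193
y = 386 - 193 = 193
Minimum value = 193^2 + 193^2 = 74498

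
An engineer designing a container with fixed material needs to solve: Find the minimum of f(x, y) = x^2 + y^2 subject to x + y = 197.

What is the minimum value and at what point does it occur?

Substitute y = 197 - x into f(x,y) = x^2 + y^2:
g(x) = x^2 + (197 - x)^2 = 2x^2 - 394x + 38809
g'(x) = 4x - 394 = 0  =>  x = 197/2
y = 197 - 197/2 = 197/2
Minimum value = (197/2)^2 + (197/2)^2 = 38809/2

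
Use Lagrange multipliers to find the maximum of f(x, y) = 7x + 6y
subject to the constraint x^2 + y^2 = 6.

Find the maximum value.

Set up Lagrange conditions: grad f = lambda * grad g
  7 = 2*lambda*x
  6 = 2*lambda*y
From these: x/y = 7/6, so x = 7t, y = 6t for some t.
Substitute into constraint: (7t)^2 + (6t)^2 = 6
  t^2 * 85 = 6
  t = sqrt(6/85)
Maximum = 7*x + 6*y = (7^2 + 6^2)*t = 85 * sqrt(6/85) = sqrt(510)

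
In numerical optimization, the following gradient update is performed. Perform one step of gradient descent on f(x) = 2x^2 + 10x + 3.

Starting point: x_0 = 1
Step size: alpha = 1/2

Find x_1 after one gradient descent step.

f(x) = 2x^2 + 10x + 3
f'(x) = 4x + 10
f'(1) = 4*1 + (10) = 14
x_1 = x_0 - alpha * f'(x_0) = 1 - 1/2 * 14 = -6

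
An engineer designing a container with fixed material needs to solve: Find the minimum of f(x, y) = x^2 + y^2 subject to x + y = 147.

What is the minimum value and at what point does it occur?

Substitute y = 147 - x into f(x,y) = x^2 + y^2:
g(x) = x^2 + (147 - x)^2 = 2x^2 - 294x + 21609
g'(x) = 4x - 294 = 0  =>  x = 147/2
y = 147 - 147/2 = 147/2
Minimum value = (147/2)^2 + (147/2)^2 = 21609/2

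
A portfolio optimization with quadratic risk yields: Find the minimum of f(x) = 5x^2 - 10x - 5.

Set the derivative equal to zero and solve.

f(x) = 5x^2 - 10x - 5
f'(x) = 10x + (-10) = 0
x = 10/10 = 1
f(1) = -10
Since f''(x) = 10 > 0, this is a minimum.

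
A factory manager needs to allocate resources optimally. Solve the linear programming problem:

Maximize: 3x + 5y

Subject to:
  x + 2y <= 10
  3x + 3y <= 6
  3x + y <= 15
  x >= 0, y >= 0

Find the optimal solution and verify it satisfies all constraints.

Feasible vertices: (0, 0), (0, 2), (2, 0)
Objective 3x + 5y at each vertex:
  (0, 0): 0
  (0, 2): 10
  (2, 0): 6
Maximum is 10 at (0, 2).
Verify constraints at (x, y) = (0, 2):
  1*0 + 2*2 = 4 <= 10
  3*0 + 3*2 = 6 <= 6 (active)
  3*0 + 1*2 = 2 <= 15
  x = 0 >= 0, y = 2 >= 0. All constraints satisfied.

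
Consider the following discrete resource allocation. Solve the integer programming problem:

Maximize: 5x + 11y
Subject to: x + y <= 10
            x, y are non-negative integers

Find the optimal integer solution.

Objective: 5x + 11y, constraint: x + y <= 10
Coefficient of y is 11 > coefficient of x is 5, so allocate the entire budget to y.
Optimal: x = 0, y = 10, value = 110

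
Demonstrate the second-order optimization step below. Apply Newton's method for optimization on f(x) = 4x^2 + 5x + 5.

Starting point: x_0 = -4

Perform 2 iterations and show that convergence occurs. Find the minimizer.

f(x) = 4x^2 + 5x + 5, f'(x) = 8x + (5), f''(x) = 8
Step 1: f'(-4) = -27, x_1 = -4 - -27/8 = -5/8
Step 2: f'(-5/8) = 0, x_2 = -5/8 (converged)
Newton's method converges in 1 step for quadratics.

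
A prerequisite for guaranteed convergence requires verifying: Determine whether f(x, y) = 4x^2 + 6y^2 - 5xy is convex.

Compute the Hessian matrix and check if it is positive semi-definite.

f(x,y) = 4x^2 + 6y^2 - 5xy
Hessian H = [[8, -5], [-5, 12]]
trace(H) = 20, det(H) = 71
Eigenvalues: (20 +/- sqrt(116)) / 2 = 15.39, 4.615
Since both eigenvalues > 0, f is convex.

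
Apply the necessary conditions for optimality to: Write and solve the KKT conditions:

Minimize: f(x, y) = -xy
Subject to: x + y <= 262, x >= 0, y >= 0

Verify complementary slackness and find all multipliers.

Problem: min -xy s.t. x + y <= 262 (multiplier lambda), x >= 0 (mu_x), y >= 0 (mu_y)
KKT stationarity: -y + lambda - mu_x = 0, -x + lambda - mu_y = 0, with lambda, mu_x, mu_y >= 0
Complementary slackness: lambda*(x + y - 262) = 0, mu_x*x = 0, mu_y*y = 0
If lambda = 0: y = -mu_x <= 0 and x = -mu_y <= 0 force x = y = 0 with f = 0; but x = y = 131 is feasible with f = -17161 < 0, so this is not the minimum. Hence lambda > 0 and x + y = 262.
Try x > 0, y > 0 (so mu_x = mu_y = 0): y = lambda, x = lambda => x = y = lambda
x + y = 262 => 2*lambda = 262 => lambda = 131
x* = y* = 131 > 0, consistent with mu_x = mu_y = 0.
(Any feasible point with x = 0 or y = 0 has f = 0 > -17161, so the minimum is not on those boundaries.)
min(-xy) = -17161 (i.e. max xy = 17161)
Multipliers: lambda = 131, mu_x = 0, mu_y = 0
Complementary slackness: lambda*(x + y - 262) = 131*(131 + 131 - 262) = 0, mu_x*x = 0*131 = 0, mu_y*y = 0*131 = 0. Satisfied.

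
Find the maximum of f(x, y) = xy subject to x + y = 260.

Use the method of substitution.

Substitute y = 260 - x into f(x,y) = xy:
g(x) = x(260 - x) = 260x - x^2
g'(x) = 260 - 2x = 0  =>  x = 130
y = 260 - 130 = 130
Maximum value = 130 * 130 = 16900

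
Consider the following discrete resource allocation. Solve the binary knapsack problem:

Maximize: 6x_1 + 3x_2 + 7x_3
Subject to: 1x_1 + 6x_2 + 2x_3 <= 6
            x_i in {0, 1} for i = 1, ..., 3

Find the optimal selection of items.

Items: item 1 (v=6, w=1), item 2 (v=3, w=6), item 3 (v=7, w=2)
Capacity: 6
Checking all 8 subsets (w = total weight, v = total value):
  {}: w = 0, v = 0
  {1}: w = 1, v = 6
  {2}: w = 6, v = 3
  {3}: w = 2, v = 7
  {1, 2}: w = 7 > 6, infeasible
  {1, 3}: w = 3, v = 13
  {2, 3}: w = 8 > 6, infeasible
  {1, 2, 3}: w = 9 > 6, infeasible
Best feasible subset: items [1, 3]
Total weight: 3 <= 6, total value: 13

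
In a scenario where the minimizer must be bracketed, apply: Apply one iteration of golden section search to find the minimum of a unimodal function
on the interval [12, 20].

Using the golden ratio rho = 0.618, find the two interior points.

Golden section search on [12, 20].
Golden ratio rho = 0.618 (approx).
Interior points:
  x_1 = 12 + (1-0.618)*8 = 15.0560
  x_2 = 12 + 0.618*8 = 16.9440
Compare f(x_1) and f(x_2) to determine which subinterval to keep.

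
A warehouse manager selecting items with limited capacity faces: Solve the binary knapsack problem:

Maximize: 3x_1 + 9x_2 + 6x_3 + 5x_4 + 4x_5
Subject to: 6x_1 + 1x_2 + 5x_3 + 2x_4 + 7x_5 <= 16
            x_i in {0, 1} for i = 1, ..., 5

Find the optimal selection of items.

Items: item 1 (v=3, w=6), item 2 (v=9, w=1), item 3 (v=6, w=5), item 4 (v=5, w=2), item 5 (v=4, w=7)
Capacity: 16
Checking all 32 subsets (w = total weight, v = total value):
  {}: w = 0, v = 0
  {1}: w = 6, v = 3
  {2}: w = 1, v = 9
  {3}: w = 5, v = 6
  {4}: w = 2, v = 5
  {5}: w = 7, v = 4
  {1, 2}: w = 7, v = 12
  {1, 3}: w = 11, v = 9
  {1, 4}: w = 8, v = 8
  {1, 5}: w = 13, v = 7
  {2, 3}: w = 6, v = 15
  {2, 4}: w = 3, v = 14
  {2, 5}: w = 8, v = 13
  {3, 4}: w = 7, v = 11
  {3, 5}: w = 12, v = 10
  {4, 5}: w = 9, v = 9
  {1, 2, 3}: w = 12, v = 18
  {1, 2, 4}: w = 9, v = 17
  {1, 2, 5}: w = 14, v = 16
  {1, 3, 4}: w = 13, v = 14
  {1, 3, 5}: w = 18 > 16, infeasible
  {1, 4, 5}: w = 15, v = 12
  {2, 3, 4}: w = 8, v = 20
  {2, 3, 5}: w = 13, v = 19
  {2, 4, 5}: w = 10, v = 18
  {3, 4, 5}: w = 14, v = 15
  {1, 2, 3, 4}: w = 14, v = 23
  {1, 2, 3, 5}: w = 19 > 16, infeasible
  {1, 2, 4, 5}: w = 16, v = 21
  {1, 3, 4, 5}: w = 20 > 16, infeasible
  {2, 3, 4, 5}: w = 15, v = 24
  {1, 2, 3, 4, 5}: w = 21 > 16, infeasible
Best feasible subset: items [2, 3, 4, 5]
Total weight: 15 <= 16, total value: 24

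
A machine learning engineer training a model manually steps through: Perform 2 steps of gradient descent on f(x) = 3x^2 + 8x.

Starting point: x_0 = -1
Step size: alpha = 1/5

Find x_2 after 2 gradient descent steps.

f(x) = 3x^2 + 8x, f'(x) = 6x + (8)
Step 1: f'(-1) = 2, x_1 = -1 - 1/5 * 2 = -7/5
Step 2: f'(-7/5) = -2/5, x_2 = -7/5 - 1/5 * -2/5 = -33/25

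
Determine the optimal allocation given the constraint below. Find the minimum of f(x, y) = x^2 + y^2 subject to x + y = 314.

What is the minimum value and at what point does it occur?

Substitute y = 314 - x into f(x,y) = x^2 + y^2:
g(x) = x^2 + (314 - x)^2 = 2x^2 - 628x + 98596
g'(x) = 4x - 628 = 0  =>  x = 157
y = 314 - 157 = 157
Minimum value = 157^2 + 157^2 = 49298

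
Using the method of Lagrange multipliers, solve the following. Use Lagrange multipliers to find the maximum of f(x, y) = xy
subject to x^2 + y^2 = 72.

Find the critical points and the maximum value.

Lagrange conditions: y = 2*lambda*x and x = 2*lambda*y
If x = 0 then y = 0, violating the constraint, so x, y != 0.
Dividing: y/x = x/y => x^2 = y^2 => y = x or y = -x
Constraint: 2x^2 = 72 => x^2 = 36 => x = +/-6
Critical points: (6, 6), (-6, -6), (6, -6), (-6, 6)
  y = x:  xy = x^2 = 36  at (6, 6) and (-6, -6)
  y = -x: xy = -x^2 = -36 at (6, -6) and (-6, 6)
Maximum xy = 36 at (6, 6) and (-6, -6)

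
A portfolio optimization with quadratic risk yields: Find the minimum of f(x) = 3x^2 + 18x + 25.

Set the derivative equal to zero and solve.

f(x) = 3x^2 + 18x + 25
f'(x) = 6x + (18) = 0
x = -18/6 = -3
f(-3) = -2
Since f''(x) = 6 > 0, this is a minimum.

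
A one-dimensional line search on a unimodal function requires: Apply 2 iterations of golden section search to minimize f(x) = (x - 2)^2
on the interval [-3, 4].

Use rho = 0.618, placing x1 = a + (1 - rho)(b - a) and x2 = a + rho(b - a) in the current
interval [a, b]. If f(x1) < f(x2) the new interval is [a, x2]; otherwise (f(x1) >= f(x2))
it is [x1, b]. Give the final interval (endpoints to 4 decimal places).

Golden section search for min of f(x) = (x - 2)^2 on [-3, 4].
Each step: x1 = a + (1 - rho)(b - a), x2 = a + rho(b - a); if f(x1) < f(x2) keep [a, x2], otherwise keep [x1, b].
Step 1: [-3.0000, 4.0000], x1=-0.3260 (f=5.4103), x2=1.3260 (f=0.4543); f(x1) > f(x2) => keep [-0.3260, 4.0000]
Step 2: [-0.3260, 4.0000], x1=1.3265 (f=0.4536), x2=2.3475 (f=0.1207); f(x1) > f(x2) => keep [1.3265, 4.0000]
Final interval: [1.3265, 4.0000]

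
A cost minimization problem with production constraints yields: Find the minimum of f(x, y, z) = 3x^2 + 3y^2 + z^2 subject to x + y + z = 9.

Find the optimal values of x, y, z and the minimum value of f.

Using Lagrange multipliers on f = 3x^2 + 3y^2 + z^2 with constraint x + y + z = 9:
Conditions: 2*3*x = lambda, 2*3*y = lambda, 2*1*z = lambda
So x = lambda/6, y = lambda/6, z = lambda/2
Substituting into constraint: lambda * (5/6) = 9
lambda = 54/5
x = 9/5, y = 9/5, z = 27/5
Minimum value = 243/5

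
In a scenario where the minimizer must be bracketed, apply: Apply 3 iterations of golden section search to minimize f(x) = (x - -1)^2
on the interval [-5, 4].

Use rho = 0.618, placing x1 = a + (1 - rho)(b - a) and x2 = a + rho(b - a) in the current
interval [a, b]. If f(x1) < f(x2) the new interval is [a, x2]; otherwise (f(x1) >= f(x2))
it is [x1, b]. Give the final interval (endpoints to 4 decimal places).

Golden section search for min of f(x) = (x - -1)^2 on [-5, 4].
Each step: x1 = a + (1 - rho)(b - a), x2 = a + rho(b - a); if f(x1) < f(x2) keep [a, x2], otherwise keep [x1, b].
Step 1: [-5.0000, 4.0000], x1=-1.5620 (f=0.3158), x2=0.5620 (f=2.4398); f(x1) < f(x2) => keep [-5.0000, 0.5620]
Step 2: [-5.0000, 0.5620], x1=-2.8753 (f=3.5168), x2=-1.5627 (f=0.3166); f(x1) > f(x2) => keep [-2.8753, 0.5620]
Step 3: [-2.8753, 0.5620], x1=-1.5623 (f=0.3161), x2=-0.7511 (f=0.0620); f(x1) > f(x2) => keep [-1.5623, 0.5620]
Final interval: [-1.5623, 0.5620]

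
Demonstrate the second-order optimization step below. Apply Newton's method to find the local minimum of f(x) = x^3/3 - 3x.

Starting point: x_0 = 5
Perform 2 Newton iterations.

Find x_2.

f(x) = x^3/3 - 3x
f'(x) = x^2 - 3, f''(x) = 2x
Newton update: x_{n+1} = x_n - (x_n^2 - 3)/(2*x_n)
Step 1: x_0 = 5, f'=22, f''=10, x_1 = 14/5
Step 2: x_1 = 14/5, f'=121/25, f''=28/5, x_2 = 271/140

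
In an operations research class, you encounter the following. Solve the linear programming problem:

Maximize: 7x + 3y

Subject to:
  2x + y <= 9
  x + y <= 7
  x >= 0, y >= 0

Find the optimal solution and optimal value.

Feasible vertices: (0, 0), (0, 7), (2, 5), (9/2, 0)
Objective 7x + 3y at each:
  (0, 0): 0
  (0, 7): 21
  (2, 5): 29
  (9/2, 0): 63/2
Maximum is 63/2 at (9/2, 0).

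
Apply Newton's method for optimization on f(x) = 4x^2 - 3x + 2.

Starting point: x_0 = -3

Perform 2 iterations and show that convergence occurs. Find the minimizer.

f(x) = 4x^2 - 3x + 2, f'(x) = 8x + (-3), f''(x) = 8
Step 1: f'(-3) = -27, x_1 = -3 - -27/8 = 3/8
Step 2: f'(3/8) = 0, x_2 = 3/8 (converged)
Newton's method converges in 1 step for quadratics.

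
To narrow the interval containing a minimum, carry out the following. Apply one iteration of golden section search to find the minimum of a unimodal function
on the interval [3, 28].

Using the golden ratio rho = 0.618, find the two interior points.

Golden section search on [3, 28].
Golden ratio rho = 0.618 (approx).
Interior points:
  x_1 = 3 + (1-0.618)*25 = 12.5500
  x_2 = 3 + 0.618*25 = 18.4500
Compare f(x_1) and f(x_2) to determine which subinterval to keep.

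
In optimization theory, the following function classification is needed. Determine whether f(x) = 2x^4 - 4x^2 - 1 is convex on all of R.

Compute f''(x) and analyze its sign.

f(x) = 2x^4 - 4x^2 - 1
f'(x) = 8x^3 + -8x
f''(x) = 24x^2 + -8
f''(0) = -8 < 0, so not convex near x = 0
Therefore, f is not globally convex on R.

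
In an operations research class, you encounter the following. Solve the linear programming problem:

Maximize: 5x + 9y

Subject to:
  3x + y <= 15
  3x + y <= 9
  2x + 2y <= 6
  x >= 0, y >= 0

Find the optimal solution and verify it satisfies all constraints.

Feasible vertices: (0, 0), (0, 3), (3, 0)
Objective 5x + 9y at each vertex:
  (0, 0): 0
  (0, 3): 27
  (3, 0): 15
Maximum is 27 at (0, 3).
Verify constraints at (x, y) = (0, 3):
  3*0 + 1*3 = 3 <= 15
  3*0 + 1*3 = 3 <= 9
  2*0 + 2*3 = 6 <= 6 (active)
  x = 0 >= 0, y = 3 >= 0. All constraints satisfied.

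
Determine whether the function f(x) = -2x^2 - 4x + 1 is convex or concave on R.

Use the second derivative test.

f(x) = -2x^2 - 4x + 1
f'(x) = -4x - 4
f''(x) = -4
Since f''(x) = -4 < 0 for all x, f is concave on R.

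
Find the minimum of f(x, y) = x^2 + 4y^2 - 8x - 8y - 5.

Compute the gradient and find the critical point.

f(x,y) = x^2 + 4y^2 - 8x - 8y - 5
df/dx = 2x + (-8) = 0  =>  x = 4
df/dy = 8y + (-8) = 0  =>  y = 1
f(4, 1) = 1*(4)^2 + 4*(1)^2 + -8*(4) + -8*(1) + -5 = -25
Hessian is diagonal with entries 2, 8 > 0, so this is a minimum.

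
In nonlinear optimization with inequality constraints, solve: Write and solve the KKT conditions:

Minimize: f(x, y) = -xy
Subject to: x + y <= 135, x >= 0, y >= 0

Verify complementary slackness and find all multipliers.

Problem: min -xy s.t. x + y <= 135 (multiplier lambda), x >= 0 (mu_x), y >= 0 (mu_y)
KKT stationarity: -y + lambda - mu_x = 0, -x + lambda - mu_y = 0, with lambda, mu_x, mu_y >= 0
Complementary slackness: lambda*(x + y - 135) = 0, mu_x*x = 0, mu_y*y = 0
If lambda = 0: y = -mu_x <= 0 and x = -mu_y <= 0 force x = y = 0 with f = 0; but x = y = 135/2 is feasible with f = -18225/4 < 0, so this is not the minimum. Hence lambda > 0 and x + y = 135.
Try x > 0, y > 0 (so mu_x = mu_y = 0): y = lambda, x = lambda => x = y = lambda
x + y = 135 => 2*lambda = 135 => lambda = 135/2
x* = y* = 135/2 > 0, consistent with mu_x = mu_y = 0.
(Any feasible point with x = 0 or y = 0 has f = 0 > -18225/4, so the minimum is not on those boundaries.)
min(-xy) = -18225/4 (i.e. max xy = 18225/4)
Multipliers: lambda = 135/2, mu_x = 0, mu_y = 0
Complementary slackness: lambda*(x + y - 135) = 135/2*(135/2 + 135/2 - 135) = 0, mu_x*x = 0*135/2 = 0, mu_y*y = 0*135/2 = 0. Satisfied.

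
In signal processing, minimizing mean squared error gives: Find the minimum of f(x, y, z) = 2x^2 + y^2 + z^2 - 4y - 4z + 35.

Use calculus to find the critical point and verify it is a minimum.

f(x,y,z) = 2x^2 + y^2 + z^2 - 4y - 4z + 35
df/dx = 4x + (0) = 0 => x = 0
df/dy = 2y + (-4) = 0 => y = 2
df/dz = 2z + (-4) = 0 => z = 2
f(0,2,2) = 2*(0)^2 + 1*(2)^2 + 1*(2)^2 + -4*(2) + -4*(2) + 35 = 27
Hessian is diagonal with entries 4, 2, 2 > 0, confirmed minimum.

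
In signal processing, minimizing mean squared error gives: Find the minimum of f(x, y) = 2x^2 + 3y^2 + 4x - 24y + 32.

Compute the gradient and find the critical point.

f(x,y) = 2x^2 + 3y^2 + 4x - 24y + 32
df/dx = 4x + (4) = 0  =>  x = -1
df/dy = 6y + (-24) = 0  =>  y = 4
f(-1, 4) = 2*(-1)^2 + 3*(4)^2 + 4*(-1) + -24*(4) + 32 = -18
Hessian is diagonal with entries 4, 6 > 0, so this is a minimum.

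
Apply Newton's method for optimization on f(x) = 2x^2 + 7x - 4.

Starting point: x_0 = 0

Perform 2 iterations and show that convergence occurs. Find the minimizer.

f(x) = 2x^2 + 7x - 4, f'(x) = 4x + (7), f''(x) = 4
Step 1: f'(0) = 7, x_1 = 0 - 7/4 = -7/4
Step 2: f'(-7/4) = 0, x_2 = -7/4 (converged)
Newton's method converges in 1 step for quadratics.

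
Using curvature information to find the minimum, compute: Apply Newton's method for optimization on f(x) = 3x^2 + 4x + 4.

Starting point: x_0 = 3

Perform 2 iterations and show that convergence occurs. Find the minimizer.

f(x) = 3x^2 + 4x + 4, f'(x) = 6x + (4), f''(x) = 6
Step 1: f'(3) = 22, x_1 = 3 - 22/6 = -2/3
Step 2: f'(-2/3) = 0, x_2 = -2/3 (converged)
Newton's method converges in 1 step for quadratics.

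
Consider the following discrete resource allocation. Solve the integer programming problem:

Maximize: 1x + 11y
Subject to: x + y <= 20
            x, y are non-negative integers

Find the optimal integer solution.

Objective: 1x + 11y, constraint: x + y <= 20
Coefficient of y is 11 > coefficient of x is 1, so allocate the entire budget to y.
Optimal: x = 0, y = 20, value = 220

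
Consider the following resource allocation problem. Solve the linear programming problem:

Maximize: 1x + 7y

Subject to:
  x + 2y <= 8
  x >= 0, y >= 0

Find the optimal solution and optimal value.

The feasible region has vertices at [(0, 0), (8, 0), (0, 4)].
Checking objective 1x + 7y at each vertex:
  (0, 0): 1*0 + 7*0 = 0
  (8, 0): 1*8 + 7*0 = 8
  (0, 4): 1*0 + 7*4 = 28
Maximum is 28 at (0, 4).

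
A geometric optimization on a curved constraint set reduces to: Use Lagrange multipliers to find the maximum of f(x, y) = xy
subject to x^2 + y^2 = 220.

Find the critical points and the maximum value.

Lagrange conditions: y = 2*lambda*x and x = 2*lambda*y
If x = 0 then y = 0, violating the constraint, so x, y != 0.
Dividing: y/x = x/y => x^2 = y^2 => y = x or y = -x
Constraint: 2x^2 = 220 => x^2 = 110 => x = +/-sqrt(110)
Critical points: (sqrt(110), sqrt(110)), (-sqrt(110), -sqrt(110)), (sqrt(110), -sqrt(110)), (-sqrt(110), sqrt(110))
  y = x:  xy = x^2 = 110  at (sqrt(110), sqrt(110)) and (-sqrt(110), -sqrt(110))
  y = -x: xy = -x^2 = -110 at (sqrt(110), -sqrt(110)) and (-sqrt(110), sqrt(110))
Maximum xy = 110 at (sqrt(110), sqrt(110)) and (-sqrt(110), -sqrt(110))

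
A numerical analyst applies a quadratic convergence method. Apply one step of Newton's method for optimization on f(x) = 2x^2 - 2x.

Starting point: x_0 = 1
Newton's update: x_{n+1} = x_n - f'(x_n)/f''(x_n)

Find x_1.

f(x) = 2x^2 - 2x
f'(x) = 4x + (-2), f''(x) = 4
Newton step: x_1 = x_0 - f'(x_0)/f''(x_0)
f'(1) = 2
x_1 = 1 - 2/4 = 1/2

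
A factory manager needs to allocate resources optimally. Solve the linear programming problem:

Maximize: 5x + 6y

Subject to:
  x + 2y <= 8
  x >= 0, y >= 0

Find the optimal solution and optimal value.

The feasible region has vertices at [(0, 0), (8, 0), (0, 4)].
Checking objective 5x + 6y at each vertex:
  (0, 0): 5*0 + 6*0 = 0
  (8, 0): 5*8 + 6*0 = 40
  (0, 4): 5*0 + 6*4 = 24
Maximum is 40 at (8, 0).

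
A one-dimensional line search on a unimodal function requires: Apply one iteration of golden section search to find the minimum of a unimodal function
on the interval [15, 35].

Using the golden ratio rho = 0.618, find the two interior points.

Golden section search on [15, 35].
Golden ratio rho = 0.618 (approx).
Interior points:
  x_1 = 15 + (1-0.618)*20 = 22.6400
  x_2 = 15 + 0.618*20 = 27.3600
Compare f(x_1) and f(x_2) to determine which subinterval to keep.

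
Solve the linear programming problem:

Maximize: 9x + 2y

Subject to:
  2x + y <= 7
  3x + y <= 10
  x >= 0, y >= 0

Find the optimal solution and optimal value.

Feasible vertices: (0, 0), (0, 7), (3, 1), (10/3, 0)
Objective 9x + 2y at each:
  (0, 0): 0
  (0, 7): 14
  (3, 1): 29
  (10/3, 0): 30
Maximum is 30 at (10/3, 0).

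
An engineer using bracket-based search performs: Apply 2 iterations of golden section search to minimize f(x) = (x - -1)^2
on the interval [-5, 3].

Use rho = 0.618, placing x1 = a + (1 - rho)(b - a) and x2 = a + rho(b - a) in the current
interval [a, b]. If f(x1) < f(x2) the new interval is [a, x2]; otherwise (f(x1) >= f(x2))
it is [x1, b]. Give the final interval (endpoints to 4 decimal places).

Golden section search for min of f(x) = (x - -1)^2 on [-5, 3].
Each step: x1 = a + (1 - rho)(b - a), x2 = a + rho(b - a); if f(x1) < f(x2) keep [a, x2], otherwise keep [x1, b].
Step 1: [-5.0000, 3.0000], x1=-1.9440 (f=0.8911), x2=-0.0560 (f=0.8911); f(x1) = f(x2) (tie, not '<') => keep [-1.9440, 3.0000]
Step 2: [-1.9440, 3.0000], x1=-0.0554 (f=0.8923), x2=1.1114 (f=4.4580); f(x1) < f(x2) => keep [-1.9440, 1.1114]
Final interval: [-1.9440, 1.1114]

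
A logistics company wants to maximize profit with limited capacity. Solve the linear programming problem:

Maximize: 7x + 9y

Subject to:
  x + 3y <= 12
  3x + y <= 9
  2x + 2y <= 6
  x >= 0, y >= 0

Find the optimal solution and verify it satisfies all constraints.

Feasible vertices: (0, 0), (0, 3), (3, 0)
Objective 7x + 9y at each vertex:
  (0, 0): 0
  (0, 3): 27
  (3, 0): 21
Maximum is 27 at (0, 3).
Verify constraints at (x, y) = (0, 3):
  1*0 + 3*3 = 9 <= 12
  3*0 + 1*3 = 3 <= 9
  2*0 + 2*3 = 6 <= 6 (active)
  x = 0 >= 0, y = 3 >= 0. All constraints satisfied.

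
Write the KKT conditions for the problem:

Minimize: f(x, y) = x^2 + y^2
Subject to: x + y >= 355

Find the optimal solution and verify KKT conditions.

KKT conditions for min x^2 + y^2 s.t. x + y >= 355:
Stationarity: 2x = mu, 2y = mu
So x = y = mu/2.
Complementary slackness: mu*(x + y - 355) = 0
Primal feasibility: x + y >= 355; dual feasibility: mu >= 0
If mu = 0 then x = y = 0, but 0 + 0 < 355 is infeasible, so the constraint is active.
Constraint active: x + y = 2*(mu/2) = 355 => mu = 355
x = y = 355/2, f = 126025/2
Verify: stationarity 2*(355/2) = 355 = mu; primal 355/2 + 355/2 = 355 >= 355; dual mu = 355 >= 0; complementary slackness 355*(355 - 355) = 0. All KKT conditions hold.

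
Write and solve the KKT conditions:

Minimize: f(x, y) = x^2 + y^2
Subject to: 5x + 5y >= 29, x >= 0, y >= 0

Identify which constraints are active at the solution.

KKT conditions for min x^2 + y^2 s.t. 5x + 5y >= 29, x >= 0, y >= 0:
Stationarity: 2x = mu*5 + mu_x, 2y = mu*5 + mu_y, with mu, mu_x, mu_y >= 0
Complementary slackness: mu*(5x + 5y - 29) = 0, mu_x*x = 0, mu_y*y = 0
(0, 0) is infeasible (5*0 + 5*0 < 29), so if mu = 0 stationarity would force x = mu_x/2 >= 0, y = mu_y/2 >= 0 with mu_x*x = mu_y*y = 0, i.e. x = y = 0: contradiction. Hence mu > 0 and 5x + 5y = 29 is active.
Try x > 0, y > 0 (so mu_x = mu_y = 0): x = 5*mu/2, y = 5*mu/2
Substitute: 5*(5*mu/2) + 5*(5*mu/2) = 29
  mu*50/2 = 29 => mu = 29/25
x* = 29/10 > 0, y* = 29/10 > 0, consistent with mu_x = mu_y = 0.
f is convex and the constraints are linear, so this KKT point is the global minimum.
f* = 841/50
Active constraints: 5x + 5y >= 29 (holds with equality, mu = 29/25 > 0); x >= 0 and y >= 0 are inactive (mu_x = mu_y = 0).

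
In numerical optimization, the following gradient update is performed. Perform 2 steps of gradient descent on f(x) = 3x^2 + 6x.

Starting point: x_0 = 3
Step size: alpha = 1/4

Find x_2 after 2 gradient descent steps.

f(x) = 3x^2 + 6x, f'(x) = 6x + (6)
Step 1: f'(3) = 24, x_1 = 3 - 1/4 * 24 = -3
Step 2: f'(-3) = -12, x_2 = -3 - 1/4 * -12 = 0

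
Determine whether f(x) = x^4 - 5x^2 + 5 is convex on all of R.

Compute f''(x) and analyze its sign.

f(x) = x^4 - 5x^2 + 5
f'(x) = 4x^3 + -10x
f''(x) = 12x^2 + -10
f''(0) = -10 < 0, so not convex near x = 0
Therefore, f is not globally convex on R.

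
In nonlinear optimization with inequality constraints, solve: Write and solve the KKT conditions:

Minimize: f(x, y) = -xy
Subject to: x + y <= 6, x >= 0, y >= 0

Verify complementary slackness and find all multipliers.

Problem: min -xy s.t. x + y <= 6 (multiplier lambda), x >= 0 (mu_x), y >= 0 (mu_y)
KKT stationarity: -y + lambda - mu_x = 0, -x + lambda - mu_y = 0, with lambda, mu_x, mu_y >= 0
Complementary slackness: lambda*(x + y - 6) = 0, mu_x*x = 0, mu_y*y = 0
If lambda = 0: y = -mu_x <= 0 and x = -mu_y <= 0 force x = y = 0 with f = 0; but x = y = 3 is feasible with f = -9 < 0, so this is not the minimum. Hence lambda > 0 and x + y = 6.
Try x > 0, y > 0 (so mu_x = mu_y = 0): y = lambda, x = lambda => x = y = lambda
x + y = 6 => 2*lambda = 6 => lambda = 3
x* = y* = 3 > 0, consistent with mu_x = mu_y = 0.
(Any feasible point with x = 0 or y = 0 has f = 0 > -9, so the minimum is not on those boundaries.)
min(-xy) = -9 (i.e. max xy = 9)
Multipliers: lambda = 3, mu_x = 0, mu_y = 0
Complementary slackness: lambda*(x + y - 6) = 3*(3 + 3 - 6) = 0, mu_x*x = 0*3 = 0, mu_y*y = 0*3 = 0. Satisfied.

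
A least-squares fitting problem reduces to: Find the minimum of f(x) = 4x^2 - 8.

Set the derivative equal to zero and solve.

f(x) = 4x^2 - 8
f'(x) = 8x + (0) = 0
x = 0/8 = 0
f(0) = -8
Since f''(x) = 8 > 0, this is a minimum.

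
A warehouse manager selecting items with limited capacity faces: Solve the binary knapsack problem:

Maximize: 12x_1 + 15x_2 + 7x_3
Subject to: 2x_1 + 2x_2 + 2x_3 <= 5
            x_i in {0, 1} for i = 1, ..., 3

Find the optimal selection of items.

Items: item 1 (v=12, w=2), item 2 (v=15, w=2), item 3 (v=7, w=2)
Capacity: 5
Checking all 8 subsets (w = total weight, v = total value):
  {}: w = 0, v = 0
  {1}: w = 2, v = 12
  {2}: w = 2, v = 15
  {3}: w = 2, v = 7
  {1, 2}: w = 4, v = 27
  {1, 3}: w = 4, v = 19
  {2, 3}: w = 4, v = 22
  {1, 2, 3}: w = 6 > 5, infeasible
Best feasible subset: items [1, 2]
Total weight: 4 <= 5, total value: 27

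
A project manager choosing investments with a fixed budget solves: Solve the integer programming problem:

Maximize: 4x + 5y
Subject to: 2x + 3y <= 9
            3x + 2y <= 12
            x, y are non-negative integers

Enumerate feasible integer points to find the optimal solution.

Constraint 1: 2x + 3y <= 9
Constraint 2: 3x + 2y <= 12
Feasible x range (need y >= 0): 0 <= x <= min(9/2, 12/3) => x in {0, ..., 4}.
Enumerate feasible integer points row by row (the coefficient of y is 5 > 0, so for each x the largest feasible y gives the best value):
  x = 0: y <= min((9 - 2*0)/3, (12 - 3*0)/2) => y in {0, ..., 3}; best 4*0 + 5*3 = 15
  x = 1: y <= min((9 - 2*1)/3, (12 - 3*1)/2) => y in {0, ..., 2}; best 4*1 + 5*2 = 14
  x = 2: y <= min((9 - 2*2)/3, (12 - 3*2)/2) => y in {0, ..., 1}; best 4*2 + 5*1 = 13
  x = 3: y <= min((9 - 2*3)/3, (12 - 3*3)/2) => y in {0, ..., 1}; best 4*3 + 5*1 = 17
  x = 4: y <= min((9 - 2*4)/3, (12 - 3*4)/2) => y in {0}; best 4*4 + 5*0 = 16
The maximum 4x + 5y = 17 is achieved at x = 3, y = 1.
Check: 2*3 + 3*1 = 9 <= 9 and 3*3 + 2*1 = 11 <= 12.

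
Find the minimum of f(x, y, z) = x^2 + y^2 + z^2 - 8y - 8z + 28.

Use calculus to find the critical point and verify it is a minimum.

f(x,y,z) = x^2 + y^2 + z^2 - 8y - 8z + 28
df/dx = 2x + (0) = 0 => x = 0
df/dy = 2y + (-8) = 0 => y = 4
df/dz = 2z + (-8) = 0 => z = 4
f(0,4,4) = 1*(0)^2 + 1*(4)^2 + 1*(4)^2 + -8*(4) + -8*(4) + 28 = -4
Hessian is diagonal with entries 2, 2, 2 > 0, confirmed minimum.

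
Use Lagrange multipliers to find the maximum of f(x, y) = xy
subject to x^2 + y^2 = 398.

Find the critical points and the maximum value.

Lagrange conditions: y = 2*lambda*x and x = 2*lambda*y
If x = 0 then y = 0, violating the constraint, so x, y != 0.
Dividing: y/x = x/y => x^2 = y^2 => y = x or y = -x
Constraint: 2x^2 = 398 => x^2 = 199 => x = +/-sqrt(199)
Critical points: (sqrt(199), sqrt(199)), (-sqrt(199), -sqrt(199)), (sqrt(199), -sqrt(199)), (-sqrt(199), sqrt(199))
  y = x:  xy = x^2 = 199  at (sqrt(199), sqrt(199)) and (-sqrt(199), -sqrt(199))
  y = -x: xy = -x^2 = -199 at (sqrt(199), -sqrt(199)) and (-sqrt(199), sqrt(199))
Maximum xy = 199 at (sqrt(199), sqrt(199)) and (-sqrt(199), -sqrt(199))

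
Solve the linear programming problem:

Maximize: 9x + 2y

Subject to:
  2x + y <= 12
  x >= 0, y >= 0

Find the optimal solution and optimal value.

The feasible region has vertices at [(0, 0), (6, 0), (0, 12)].
Checking objective 9x + 2y at each vertex:
  (0, 0): 9*0 + 2*0 = 0
  (6, 0): 9*6 + 2*0 = 54
  (0, 12): 9*0 + 2*12 = 24
Maximum is 54 at (6, 0).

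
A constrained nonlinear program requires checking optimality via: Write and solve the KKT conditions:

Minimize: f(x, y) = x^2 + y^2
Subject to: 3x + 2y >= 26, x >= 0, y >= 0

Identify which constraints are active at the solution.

KKT conditions for min x^2 + y^2 s.t. 3x + 2y >= 26, x >= 0, y >= 0:
Stationarity: 2x = mu*3 + mu_x, 2y = mu*2 + mu_y, with mu, mu_x, mu_y >= 0
Complementary slackness: mu*(3x + 2y - 26) = 0, mu_x*x = 0, mu_y*y = 0
(0, 0) is infeasible (3*0 + 2*0 < 26), so if mu = 0 stationarity would force x = mu_x/2 >= 0, y = mu_y/2 >= 0 with mu_x*x = mu_y*y = 0, i.e. x = y = 0: contradiction. Hence mu > 0 and 3x + 2y = 26 is active.
Try x > 0, y > 0 (so mu_x = mu_y = 0): x = 3*mu/2, y = 2*mu/2
Substitute: 3*(3*mu/2) + 2*(2*mu/2) = 26
  mu*13/2 = 26 => mu = 4
x* = 6 > 0, y* = 4 > 0, consistent with mu_x = mu_y = 0.
f is convex and the constraints are linear, so this KKT point is the global minimum.
f* = 52
Active constraints: 3x + 2y >= 26 (holds with equality, mu = 4 > 0); x >= 0 and y >= 0 are inactive (mu_x = mu_y = 0).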